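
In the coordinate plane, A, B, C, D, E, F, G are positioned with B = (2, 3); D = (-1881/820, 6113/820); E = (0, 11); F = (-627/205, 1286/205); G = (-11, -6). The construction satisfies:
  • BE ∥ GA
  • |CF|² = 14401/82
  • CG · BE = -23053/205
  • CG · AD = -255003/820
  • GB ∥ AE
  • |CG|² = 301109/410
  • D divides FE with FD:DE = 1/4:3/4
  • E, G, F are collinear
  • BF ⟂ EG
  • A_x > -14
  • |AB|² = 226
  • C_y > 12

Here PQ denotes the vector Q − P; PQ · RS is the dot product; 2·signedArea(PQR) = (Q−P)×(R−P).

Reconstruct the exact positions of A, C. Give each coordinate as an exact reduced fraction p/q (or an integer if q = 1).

1. A_x = -13  [GB ∥ AE ∩ BE ∥ GA]
2. A_y = 2  [GB ∥ AE ∩ BE ∥ GA]
   → A = (-13, 2)
3. C_x = 3449/410  [CG · AD = -255003/820 ∩ CG · BE = -23053/205]
4. C_y = 5293/410  [CG · AD = -255003/820 ∩ CG · BE = -23053/205]
   → C = (3449/410, 5293/410)

A = (-13, 2)
C = (3449/410, 5293/410)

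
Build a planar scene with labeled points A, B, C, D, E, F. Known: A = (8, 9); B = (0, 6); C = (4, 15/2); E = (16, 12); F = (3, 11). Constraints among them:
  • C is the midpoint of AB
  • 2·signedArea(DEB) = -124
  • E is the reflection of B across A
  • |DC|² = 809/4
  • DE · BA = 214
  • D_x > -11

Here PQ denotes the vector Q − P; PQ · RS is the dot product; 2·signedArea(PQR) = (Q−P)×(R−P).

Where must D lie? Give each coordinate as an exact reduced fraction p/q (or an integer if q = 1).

1. D_x = -10  [2·signedArea(DEB) = -124 ∩ DE · BA = 214]
2. D_y = 10  [2·signedArea(DEB) = -124 ∩ DE · BA = 214]
   → D = (-10, 10)

D = (-10, 10)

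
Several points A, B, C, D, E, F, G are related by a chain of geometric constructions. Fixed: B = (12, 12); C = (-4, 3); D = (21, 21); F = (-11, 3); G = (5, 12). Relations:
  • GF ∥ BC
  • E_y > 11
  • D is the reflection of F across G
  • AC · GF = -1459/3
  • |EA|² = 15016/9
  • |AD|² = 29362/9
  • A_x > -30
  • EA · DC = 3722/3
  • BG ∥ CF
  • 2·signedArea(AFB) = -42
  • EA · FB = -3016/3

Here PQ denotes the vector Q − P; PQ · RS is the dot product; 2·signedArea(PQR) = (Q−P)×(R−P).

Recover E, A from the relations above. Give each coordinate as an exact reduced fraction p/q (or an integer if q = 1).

1. A_x = -88/3  [AC · GF = -1459/3 ∩ 2·signedArea(AFB) = -42]
2. A_y = -6  [AC · GF = -1459/3 ∩ 2·signedArea(AFB) = -42]
   → A = (-88/3, -6)
3. E_x = 22/3  [EA · DC = 3722/3 ∩ EA · FB = -3016/3]
4. E_y = 12  [EA · DC = 3722/3 ∩ EA · FB = -3016/3]
   → E = (22/3, 12)

A = (-88/3, -6)
E = (22/3, 12)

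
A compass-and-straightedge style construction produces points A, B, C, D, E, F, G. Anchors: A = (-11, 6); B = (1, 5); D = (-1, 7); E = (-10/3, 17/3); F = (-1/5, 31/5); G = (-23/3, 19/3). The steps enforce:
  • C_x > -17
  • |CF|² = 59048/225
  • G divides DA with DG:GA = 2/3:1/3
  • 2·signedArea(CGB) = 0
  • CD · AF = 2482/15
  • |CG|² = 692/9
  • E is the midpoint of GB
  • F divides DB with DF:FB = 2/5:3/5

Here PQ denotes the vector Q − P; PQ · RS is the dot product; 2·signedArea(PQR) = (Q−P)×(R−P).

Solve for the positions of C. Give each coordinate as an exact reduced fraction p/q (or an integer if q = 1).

1. C_x = -49/3  [2·signedArea(CGB) = 0 ∩ CD · AF = 2482/15]
2. C_y = 23/3  [2·signedArea(CGB) = 0 ∩ CD · AF = 2482/15]
   → C = (-49/3, 23/3)

C = (-49/3, 23/3)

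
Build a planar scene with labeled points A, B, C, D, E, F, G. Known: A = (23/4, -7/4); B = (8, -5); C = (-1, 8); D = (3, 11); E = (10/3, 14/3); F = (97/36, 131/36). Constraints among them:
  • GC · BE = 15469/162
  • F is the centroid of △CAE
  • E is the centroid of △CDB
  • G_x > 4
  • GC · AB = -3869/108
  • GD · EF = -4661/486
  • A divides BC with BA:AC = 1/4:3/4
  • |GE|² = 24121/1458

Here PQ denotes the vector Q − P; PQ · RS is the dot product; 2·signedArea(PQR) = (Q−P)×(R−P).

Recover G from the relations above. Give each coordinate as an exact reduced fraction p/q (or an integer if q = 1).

G = (241/54, 41/54)

1. G_x = 241/54  [GC · AB = -3869/108 ∩ GD · EF = -4661/486]
2. G_y = 41/54  [GC · AB = -3869/108 ∩ GD · EF = -4661/486]
   → G = (241/54, 41/54)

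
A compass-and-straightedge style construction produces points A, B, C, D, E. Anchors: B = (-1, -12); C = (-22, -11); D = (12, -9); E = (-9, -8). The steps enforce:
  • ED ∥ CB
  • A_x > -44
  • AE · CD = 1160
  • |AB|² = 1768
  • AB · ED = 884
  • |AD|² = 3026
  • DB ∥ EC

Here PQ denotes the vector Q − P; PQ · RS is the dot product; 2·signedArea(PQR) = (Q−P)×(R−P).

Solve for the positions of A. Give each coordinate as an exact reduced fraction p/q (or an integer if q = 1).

A = (-43, -10)

1. A_x = -43  [AB · ED = 884 ∩ AE · CD = 1160]
2. A_y = -10  [AB · ED = 884 ∩ AE · CD = 1160]
   → A = (-43, -10)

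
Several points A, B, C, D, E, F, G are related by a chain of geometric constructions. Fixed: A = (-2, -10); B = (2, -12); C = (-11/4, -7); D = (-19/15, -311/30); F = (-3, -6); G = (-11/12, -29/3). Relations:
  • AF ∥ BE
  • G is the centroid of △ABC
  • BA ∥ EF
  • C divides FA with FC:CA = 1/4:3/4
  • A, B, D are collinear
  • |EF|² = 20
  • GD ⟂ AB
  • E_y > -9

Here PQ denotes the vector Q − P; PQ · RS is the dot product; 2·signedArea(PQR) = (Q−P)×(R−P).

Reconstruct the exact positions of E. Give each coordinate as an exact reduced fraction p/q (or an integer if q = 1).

E = (1, -8)

1. E_x = 1  [BA ∥ EF ∩ AF ∥ BE]
2. E_y = -8  [BA ∥ EF ∩ AF ∥ BE]
   → E = (1, -8)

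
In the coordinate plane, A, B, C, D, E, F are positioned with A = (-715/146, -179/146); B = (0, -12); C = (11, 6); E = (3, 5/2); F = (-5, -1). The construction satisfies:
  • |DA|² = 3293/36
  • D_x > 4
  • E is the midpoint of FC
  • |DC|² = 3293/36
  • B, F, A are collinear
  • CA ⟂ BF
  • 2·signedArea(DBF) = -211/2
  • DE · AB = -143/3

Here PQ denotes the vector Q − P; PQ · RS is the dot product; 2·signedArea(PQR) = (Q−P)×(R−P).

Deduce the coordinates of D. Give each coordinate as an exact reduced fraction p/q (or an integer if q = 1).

D = (14/3, -7/6)

1. D_x = 14/3  [2·signedArea(DBF) = -211/2 ∩ DE · AB = -143/3]
2. D_y = -7/6  [2·signedArea(DBF) = -211/2 ∩ DE · AB = -143/3]
   → D = (14/3, -7/6)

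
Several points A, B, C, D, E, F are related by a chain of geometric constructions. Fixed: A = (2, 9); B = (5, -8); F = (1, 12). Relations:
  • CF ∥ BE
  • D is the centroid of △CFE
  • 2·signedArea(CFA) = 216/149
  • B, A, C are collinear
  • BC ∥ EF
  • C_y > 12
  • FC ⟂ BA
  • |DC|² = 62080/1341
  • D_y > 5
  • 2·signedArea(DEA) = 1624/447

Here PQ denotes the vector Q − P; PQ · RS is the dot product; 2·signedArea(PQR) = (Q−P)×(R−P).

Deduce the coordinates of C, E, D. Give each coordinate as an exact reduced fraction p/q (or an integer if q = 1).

C = (217/149, 1800/149)
D = (7/3, 16/3)
E = (677/149, -1204/149)

1. C_x = 217/149  [B, A, C are collinear ∩ FC ⟂ BA]
2. C_y = 1800/149  [B, A, C are collinear ∩ FC ⟂ BA]
   → C = (217/149, 1800/149)
3. E_x = 677/149  [BC ∥ EF ∩ CF ∥ BE]
4. E_y = -1204/149  [BC ∥ EF ∩ CF ∥ BE]
   → E = (677/149, -1204/149)
5. D_x = 7/3  [D is the centroid of △CFE]
6. D_y = 16/3  [D is the centroid of △CFE]
   → D = (7/3, 16/3)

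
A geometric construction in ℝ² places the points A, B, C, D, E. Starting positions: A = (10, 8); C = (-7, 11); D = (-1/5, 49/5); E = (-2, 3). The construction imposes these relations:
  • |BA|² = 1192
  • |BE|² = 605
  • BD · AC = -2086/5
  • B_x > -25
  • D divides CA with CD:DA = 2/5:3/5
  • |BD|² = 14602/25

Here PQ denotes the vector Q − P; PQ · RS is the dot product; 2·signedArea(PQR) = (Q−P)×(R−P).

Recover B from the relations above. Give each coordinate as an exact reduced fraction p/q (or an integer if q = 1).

B = (-24, 14)

1. B_x = -24  [line 17·x + -3·y + 450 = 0 ∩ |BE|² = 605]
2. B_y = 14  [line 17·x + -3·y + 450 = 0 ∩ |BE|² = 605]
   → B = (-24, 14)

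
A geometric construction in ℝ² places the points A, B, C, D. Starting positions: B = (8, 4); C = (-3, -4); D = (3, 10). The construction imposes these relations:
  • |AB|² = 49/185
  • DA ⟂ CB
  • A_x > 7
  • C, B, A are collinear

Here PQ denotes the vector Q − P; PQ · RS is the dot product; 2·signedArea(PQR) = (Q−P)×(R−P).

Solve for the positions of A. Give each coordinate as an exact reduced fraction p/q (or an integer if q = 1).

A = (1403/185, 684/185)

1. A_x = 1403/185  [C, B, A are collinear ∩ DA ⟂ CB]
2. A_y = 684/185  [C, B, A are collinear ∩ DA ⟂ CB]
   → A = (1403/185, 684/185)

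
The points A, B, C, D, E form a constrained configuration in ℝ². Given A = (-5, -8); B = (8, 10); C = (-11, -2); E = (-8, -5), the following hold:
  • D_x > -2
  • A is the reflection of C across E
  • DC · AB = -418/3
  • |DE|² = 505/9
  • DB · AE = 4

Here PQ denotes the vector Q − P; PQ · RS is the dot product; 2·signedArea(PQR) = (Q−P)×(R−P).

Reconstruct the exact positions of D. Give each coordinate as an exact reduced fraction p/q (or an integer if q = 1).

1. D_x = -5/3  [DC · AB = -418/3 ∩ DB · AE = 4]
2. D_y = -1  [DC · AB = -418/3 ∩ DB · AE = 4]
   → D = (-5/3, -1)

D = (-5/3, -1)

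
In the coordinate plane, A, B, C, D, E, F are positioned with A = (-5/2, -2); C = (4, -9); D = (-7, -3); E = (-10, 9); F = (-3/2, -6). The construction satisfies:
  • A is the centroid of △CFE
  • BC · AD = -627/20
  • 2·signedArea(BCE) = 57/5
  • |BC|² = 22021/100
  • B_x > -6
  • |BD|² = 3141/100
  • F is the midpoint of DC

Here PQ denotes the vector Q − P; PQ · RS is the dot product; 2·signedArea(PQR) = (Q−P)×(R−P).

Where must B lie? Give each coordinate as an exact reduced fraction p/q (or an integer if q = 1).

B = (-11/2, 12/5)

1. B_x = -11/2  [2·signedArea(BCE) = 57/5 ∩ BC · AD = -627/20]
2. B_y = 12/5  [2·signedArea(BCE) = 57/5 ∩ BC · AD = -627/20]
   → B = (-11/2, 12/5)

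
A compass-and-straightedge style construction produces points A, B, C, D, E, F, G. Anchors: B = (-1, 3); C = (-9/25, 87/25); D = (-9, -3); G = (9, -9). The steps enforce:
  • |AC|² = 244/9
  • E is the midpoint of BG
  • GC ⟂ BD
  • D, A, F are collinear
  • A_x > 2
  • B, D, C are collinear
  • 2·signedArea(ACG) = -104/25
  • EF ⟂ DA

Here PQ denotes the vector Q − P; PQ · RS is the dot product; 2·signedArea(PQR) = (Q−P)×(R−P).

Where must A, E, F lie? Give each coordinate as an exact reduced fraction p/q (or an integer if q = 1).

1. A_x = 191/75  [line 312/25·x + 234/25·y + -598/25 = 0 ∩ |AC|² = 244/9]
2. A_y = -21/25  [line 312/25·x + 234/25·y + -598/25 = 0 ∩ |AC|² = 244/9]
   → A = (191/75, -21/25)
3. E_x = 4  [E is the midpoint of BG]
4. E_y = -3  [E is the midpoint of BG]
   → E = (4, -3)
5. F_x = 690907/194050  [D, A, F are collinear ∩ EF ⟂ DA]
6. F_y = -126201/194050  [D, A, F are collinear ∩ EF ⟂ DA]
   → F = (690907/194050, -126201/194050)

A = (191/75, -21/25)
E = (4, -3)
F = (690907/194050, -126201/194050)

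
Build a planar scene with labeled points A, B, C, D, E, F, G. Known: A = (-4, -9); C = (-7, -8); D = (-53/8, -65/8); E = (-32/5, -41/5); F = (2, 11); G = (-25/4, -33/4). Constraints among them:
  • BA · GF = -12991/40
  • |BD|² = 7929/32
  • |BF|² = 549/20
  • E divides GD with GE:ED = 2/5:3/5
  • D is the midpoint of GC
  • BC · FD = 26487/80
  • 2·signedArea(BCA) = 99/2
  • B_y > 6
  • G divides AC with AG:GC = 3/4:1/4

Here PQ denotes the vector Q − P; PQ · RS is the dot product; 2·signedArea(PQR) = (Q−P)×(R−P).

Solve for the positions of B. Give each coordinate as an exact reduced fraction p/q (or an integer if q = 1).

B = (-1/10, 31/5)

1. B_x = -1/10  [2·signedArea(BCA) = 99/2 ∩ BA · GF = -12991/40]
2. B_y = 31/5  [2·signedArea(BCA) = 99/2 ∩ BA · GF = -12991/40]
   → B = (-1/10, 31/5)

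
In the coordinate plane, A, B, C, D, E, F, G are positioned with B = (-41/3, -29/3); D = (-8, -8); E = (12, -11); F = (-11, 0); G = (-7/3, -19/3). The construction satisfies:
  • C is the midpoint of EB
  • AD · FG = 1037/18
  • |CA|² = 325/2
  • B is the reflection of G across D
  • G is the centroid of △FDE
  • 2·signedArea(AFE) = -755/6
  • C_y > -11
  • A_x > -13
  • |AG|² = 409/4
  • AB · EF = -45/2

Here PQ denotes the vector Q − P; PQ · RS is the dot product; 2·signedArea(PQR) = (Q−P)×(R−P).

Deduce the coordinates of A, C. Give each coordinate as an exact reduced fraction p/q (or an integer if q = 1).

A = (-37/3, -29/6)
C = (-5/6, -31/3)

1. A_x = -37/3  [AB · EF = -45/2 ∩ 2·signedArea(AFE) = -755/6]
2. A_y = -29/6  [AB · EF = -45/2 ∩ 2·signedArea(AFE) = -755/6]
   → A = (-37/3, -29/6)
3. C_x = -5/6  [C is the midpoint of EB]
4. C_y = -31/3  [C is the midpoint of EB]
   → C = (-5/6, -31/3)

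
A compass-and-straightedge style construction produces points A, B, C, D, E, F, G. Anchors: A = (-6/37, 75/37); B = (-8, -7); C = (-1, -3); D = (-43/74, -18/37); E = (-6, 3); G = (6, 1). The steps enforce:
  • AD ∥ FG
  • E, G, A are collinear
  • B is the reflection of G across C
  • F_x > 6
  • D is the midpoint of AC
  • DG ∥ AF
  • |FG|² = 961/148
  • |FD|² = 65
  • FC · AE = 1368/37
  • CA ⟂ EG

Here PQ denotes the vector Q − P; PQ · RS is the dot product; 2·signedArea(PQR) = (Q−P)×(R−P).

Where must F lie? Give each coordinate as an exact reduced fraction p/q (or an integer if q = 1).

F = (475/74, 130/37)

1. F_x = 475/74  [AD ∥ FG ∩ DG ∥ AF]
2. F_y = 130/37  [AD ∥ FG ∩ DG ∥ AF]
   → F = (475/74, 130/37)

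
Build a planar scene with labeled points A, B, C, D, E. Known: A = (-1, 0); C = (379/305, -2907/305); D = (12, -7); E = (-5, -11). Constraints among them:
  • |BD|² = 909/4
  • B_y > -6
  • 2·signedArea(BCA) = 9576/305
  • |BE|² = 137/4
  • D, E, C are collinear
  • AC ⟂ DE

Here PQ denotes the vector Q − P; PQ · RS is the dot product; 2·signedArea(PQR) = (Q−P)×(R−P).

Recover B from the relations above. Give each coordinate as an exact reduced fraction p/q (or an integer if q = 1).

B = (-3, -11/2)

1. B_x = -3  [line -2907/305·x + -684/305·y + -12483/305 = 0 ∩ |BE|² = 137/4]
2. B_y = -11/2  [line -2907/305·x + -684/305·y + -12483/305 = 0 ∩ |BE|² = 137/4]
   → B = (-3, -11/2)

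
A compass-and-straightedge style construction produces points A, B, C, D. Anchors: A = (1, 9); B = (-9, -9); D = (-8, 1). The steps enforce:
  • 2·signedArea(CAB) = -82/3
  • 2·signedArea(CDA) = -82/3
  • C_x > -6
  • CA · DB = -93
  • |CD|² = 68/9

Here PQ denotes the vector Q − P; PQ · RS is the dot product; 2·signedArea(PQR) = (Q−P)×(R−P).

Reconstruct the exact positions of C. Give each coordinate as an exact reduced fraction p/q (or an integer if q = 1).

C = (-16/3, 1/3)

1. C_x = -16/3  [2·signedArea(CAB) = -82/3 ∩ 2·signedArea(CDA) = -82/3]
2. C_y = 1/3  [2·signedArea(CAB) = -82/3 ∩ 2·signedArea(CDA) = -82/3]
   → C = (-16/3, 1/3)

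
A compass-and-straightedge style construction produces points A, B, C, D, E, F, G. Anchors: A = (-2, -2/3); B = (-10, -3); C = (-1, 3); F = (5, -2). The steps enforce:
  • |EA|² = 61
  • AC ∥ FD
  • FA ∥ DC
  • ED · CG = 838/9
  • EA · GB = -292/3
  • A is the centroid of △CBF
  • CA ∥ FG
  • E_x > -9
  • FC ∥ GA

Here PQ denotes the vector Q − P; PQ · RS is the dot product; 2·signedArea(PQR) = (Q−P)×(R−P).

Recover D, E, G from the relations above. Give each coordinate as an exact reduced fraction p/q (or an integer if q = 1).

D = (6, 5/3)
E = (-8, 13/3)
G = (4, -17/3)

1. D_x = 6  [FA ∥ DC ∩ AC ∥ FD]
2. D_y = 5/3  [FA ∥ DC ∩ AC ∥ FD]
   → D = (6, 5/3)
3. G_x = 4  [FC ∥ GA ∩ CA ∥ FG]
4. G_y = -17/3  [FC ∥ GA ∩ CA ∥ FG]
   → G = (4, -17/3)
5. E_x = -8  [EA · GB = -292/3 ∩ ED · CG = 838/9]
6. E_y = 13/3  [EA · GB = -292/3 ∩ ED · CG = 838/9]
   → E = (-8, 13/3)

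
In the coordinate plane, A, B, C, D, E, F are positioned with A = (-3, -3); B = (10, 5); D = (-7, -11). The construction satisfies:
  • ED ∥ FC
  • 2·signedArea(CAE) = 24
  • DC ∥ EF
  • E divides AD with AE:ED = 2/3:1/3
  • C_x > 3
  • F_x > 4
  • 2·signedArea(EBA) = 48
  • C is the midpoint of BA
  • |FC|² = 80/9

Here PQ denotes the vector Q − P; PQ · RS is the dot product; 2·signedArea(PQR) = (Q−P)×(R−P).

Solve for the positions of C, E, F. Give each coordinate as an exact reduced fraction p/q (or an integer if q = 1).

C = (7/2, 1)
E = (-17/3, -25/3)
F = (29/6, 11/3)

1. C_x = 7/2  [C is the midpoint of BA]
2. C_y = 1  [C is the midpoint of BA]
   → C = (7/2, 1)
3. E_x = -17/3  [E divides AD with AE:ED = 2/3:1/3]
4. E_y = -25/3  [E divides AD with AE:ED = 2/3:1/3]
   → E = (-17/3, -25/3)
5. F_x = 29/6  [ED ∥ FC ∩ DC ∥ EF]
6. F_y = 11/3  [ED ∥ FC ∩ DC ∥ EF]
   → F = (29/6, 11/3)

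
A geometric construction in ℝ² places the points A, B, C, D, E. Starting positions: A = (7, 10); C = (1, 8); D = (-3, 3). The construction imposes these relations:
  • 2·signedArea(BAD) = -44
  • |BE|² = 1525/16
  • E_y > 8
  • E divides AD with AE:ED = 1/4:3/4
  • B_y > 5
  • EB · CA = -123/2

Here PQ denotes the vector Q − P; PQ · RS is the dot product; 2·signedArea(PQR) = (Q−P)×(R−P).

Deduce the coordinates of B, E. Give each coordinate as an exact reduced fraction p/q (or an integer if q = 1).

B = (-5, 6)
E = (9/2, 33/4)

1. E_x = 9/2  [E divides AD with AE:ED = 1/4:3/4]
2. E_y = 33/4  [E divides AD with AE:ED = 1/4:3/4]
   → E = (9/2, 33/4)
3. B_x = -5  [2·signedArea(BAD) = -44 ∩ EB · CA = -123/2]
4. B_y = 6  [2·signedArea(BAD) = -44 ∩ EB · CA = -123/2]
   → B = (-5, 6)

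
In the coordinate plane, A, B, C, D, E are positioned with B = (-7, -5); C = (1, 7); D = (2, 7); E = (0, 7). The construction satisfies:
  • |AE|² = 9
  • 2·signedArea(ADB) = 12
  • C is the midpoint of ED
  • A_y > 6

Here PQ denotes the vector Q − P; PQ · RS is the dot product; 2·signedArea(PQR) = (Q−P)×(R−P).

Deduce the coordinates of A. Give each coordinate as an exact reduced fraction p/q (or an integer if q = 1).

A = (3, 7)

1. A_x = 3  [line 12·x + -9·y + 27 = 0 ∩ |AE|² = 9]
2. A_y = 7  [line 12·x + -9·y + 27 = 0 ∩ |AE|² = 9]
   → A = (3, 7)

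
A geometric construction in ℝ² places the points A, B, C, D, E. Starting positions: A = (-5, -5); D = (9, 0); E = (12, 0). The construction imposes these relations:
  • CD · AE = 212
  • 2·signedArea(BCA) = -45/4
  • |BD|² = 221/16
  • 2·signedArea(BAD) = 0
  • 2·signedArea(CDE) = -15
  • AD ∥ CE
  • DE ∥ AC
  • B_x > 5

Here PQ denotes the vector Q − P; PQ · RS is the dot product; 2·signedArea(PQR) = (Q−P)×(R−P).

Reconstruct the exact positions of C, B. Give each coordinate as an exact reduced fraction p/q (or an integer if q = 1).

B = (11/2, -5/4)
C = (-2, -5)

1. C_x = -2  [AD ∥ CE ∩ DE ∥ AC]
2. C_y = -5  [AD ∥ CE ∩ DE ∥ AC]
   → C = (-2, -5)
3. B_x = 11/2  [2·signedArea(BAD) = 0 ∩ 2·signedArea(BCA) = -45/4]
4. B_y = -5/4  [2·signedArea(BAD) = 0 ∩ 2·signedArea(BCA) = -45/4]
   → B = (11/2, -5/4)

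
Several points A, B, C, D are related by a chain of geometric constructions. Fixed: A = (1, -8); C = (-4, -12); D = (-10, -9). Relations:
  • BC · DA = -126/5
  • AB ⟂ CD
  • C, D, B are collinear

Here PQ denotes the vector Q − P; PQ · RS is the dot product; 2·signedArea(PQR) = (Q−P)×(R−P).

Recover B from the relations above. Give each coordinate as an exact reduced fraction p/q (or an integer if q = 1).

1. B_x = -8/5  [C, D, B are collinear ∩ AB ⟂ CD]
2. B_y = -66/5  [C, D, B are collinear ∩ AB ⟂ CD]
   → B = (-8/5, -66/5)

B = (-8/5, -66/5)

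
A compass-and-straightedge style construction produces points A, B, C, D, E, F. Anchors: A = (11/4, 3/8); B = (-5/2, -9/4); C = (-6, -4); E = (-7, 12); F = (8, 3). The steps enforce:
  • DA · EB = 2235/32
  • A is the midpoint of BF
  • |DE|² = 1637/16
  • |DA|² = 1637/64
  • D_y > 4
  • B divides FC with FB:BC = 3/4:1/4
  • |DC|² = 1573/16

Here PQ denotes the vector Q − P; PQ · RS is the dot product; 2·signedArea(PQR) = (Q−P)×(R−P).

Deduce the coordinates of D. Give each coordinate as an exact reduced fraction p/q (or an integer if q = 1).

1. D_x = -1/2  [line -9/2·x + 57/4·y + -1005/16 = 0 ∩ |DC|² = 1573/16]
2. D_y = 17/4  [line -9/2·x + 57/4·y + -1005/16 = 0 ∩ |DC|² = 1573/16]
   → D = (-1/2, 17/4)

D = (-1/2, 17/4)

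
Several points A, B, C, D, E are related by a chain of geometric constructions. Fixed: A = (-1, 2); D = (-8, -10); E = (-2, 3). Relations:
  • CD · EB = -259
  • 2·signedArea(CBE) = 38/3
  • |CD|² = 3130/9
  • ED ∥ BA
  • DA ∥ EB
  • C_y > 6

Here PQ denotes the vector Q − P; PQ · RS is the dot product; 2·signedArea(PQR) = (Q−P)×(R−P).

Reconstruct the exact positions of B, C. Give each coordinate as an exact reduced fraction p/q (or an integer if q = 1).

B = (5, 15)
C = (1, 19/3)

1. B_x = 5  [ED ∥ BA ∩ DA ∥ EB]
2. B_y = 15  [ED ∥ BA ∩ DA ∥ EB]
   → B = (5, 15)
3. C_x = 1  [CD · EB = -259 ∩ 2·signedArea(CBE) = 38/3]
4. C_y = 19/3  [CD · EB = -259 ∩ 2·signedArea(CBE) = 38/3]
   → C = (1, 19/3)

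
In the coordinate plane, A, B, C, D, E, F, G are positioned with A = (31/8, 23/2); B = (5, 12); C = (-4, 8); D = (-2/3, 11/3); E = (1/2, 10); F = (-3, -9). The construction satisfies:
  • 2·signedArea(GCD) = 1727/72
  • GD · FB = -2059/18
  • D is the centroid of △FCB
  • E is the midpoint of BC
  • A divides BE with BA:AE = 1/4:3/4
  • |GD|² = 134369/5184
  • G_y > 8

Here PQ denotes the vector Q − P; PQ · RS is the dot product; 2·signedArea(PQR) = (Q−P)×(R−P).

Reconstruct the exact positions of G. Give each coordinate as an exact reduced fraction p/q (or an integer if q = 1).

1. G_x = 89/72  [2·signedArea(GCD) = 1727/72 ∩ GD · FB = -2059/18]
2. G_y = 151/18  [2·signedArea(GCD) = 1727/72 ∩ GD · FB = -2059/18]
   → G = (89/72, 151/18)

G = (89/72, 151/18)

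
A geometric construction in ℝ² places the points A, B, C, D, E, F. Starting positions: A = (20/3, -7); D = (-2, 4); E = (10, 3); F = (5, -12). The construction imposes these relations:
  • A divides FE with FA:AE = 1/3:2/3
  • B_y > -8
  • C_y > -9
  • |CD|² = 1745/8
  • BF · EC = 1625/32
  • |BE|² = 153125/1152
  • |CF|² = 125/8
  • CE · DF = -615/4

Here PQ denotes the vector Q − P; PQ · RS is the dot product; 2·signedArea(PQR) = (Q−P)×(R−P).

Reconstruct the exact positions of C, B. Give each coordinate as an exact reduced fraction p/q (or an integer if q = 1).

1. C_x = 25/4  [line -7·x + 16·y + 703/4 = 0 ∩ |CD|² = 1745/8]
2. C_y = -33/4  [line -7·x + 16·y + 703/4 = 0 ∩ |CD|² = 1745/8]
   → C = (25/4, -33/4)
3. B_x = 305/48  [line 15/4·x + 45/4·y + 2095/32 = 0 ∩ |BE|² = 153125/1152]
4. B_y = -127/16  [line 15/4·x + 45/4·y + 2095/32 = 0 ∩ |BE|² = 153125/1152]
   → B = (305/48, -127/16)

B = (305/48, -127/16)
C = (25/4, -33/4)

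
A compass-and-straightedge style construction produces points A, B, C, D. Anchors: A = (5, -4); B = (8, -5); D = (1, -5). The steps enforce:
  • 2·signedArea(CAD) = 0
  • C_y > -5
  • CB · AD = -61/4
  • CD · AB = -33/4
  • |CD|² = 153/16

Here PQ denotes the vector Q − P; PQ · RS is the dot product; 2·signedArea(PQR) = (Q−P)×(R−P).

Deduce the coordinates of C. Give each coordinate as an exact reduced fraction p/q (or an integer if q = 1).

C = (4, -17/4)

1. C_x = 4  [2·signedArea(CAD) = 0 ∩ CD · AB = -33/4]
2. C_y = -17/4  [2·signedArea(CAD) = 0 ∩ CD · AB = -33/4]
   → C = (4, -17/4)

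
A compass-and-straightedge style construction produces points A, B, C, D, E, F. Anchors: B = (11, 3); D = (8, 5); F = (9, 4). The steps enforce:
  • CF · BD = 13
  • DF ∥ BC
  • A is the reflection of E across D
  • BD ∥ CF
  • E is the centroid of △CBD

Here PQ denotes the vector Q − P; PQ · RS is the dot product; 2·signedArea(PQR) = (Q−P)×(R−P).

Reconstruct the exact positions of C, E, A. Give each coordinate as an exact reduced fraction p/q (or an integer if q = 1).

A = (17/3, 20/3)
C = (12, 2)
E = (31/3, 10/3)

1. C_x = 12  [BD ∥ CF ∩ DF ∥ BC]
2. C_y = 2  [BD ∥ CF ∩ DF ∥ BC]
   → C = (12, 2)
3. E_x = 31/3  [E is the centroid of △CBD]
4. E_y = 10/3  [E is the centroid of △CBD]
   → E = (31/3, 10/3)
5. A_x = 17/3  [A is the reflection of E across D]
6. A_y = 20/3  [A is the reflection of E across D]
   → A = (17/3, 20/3)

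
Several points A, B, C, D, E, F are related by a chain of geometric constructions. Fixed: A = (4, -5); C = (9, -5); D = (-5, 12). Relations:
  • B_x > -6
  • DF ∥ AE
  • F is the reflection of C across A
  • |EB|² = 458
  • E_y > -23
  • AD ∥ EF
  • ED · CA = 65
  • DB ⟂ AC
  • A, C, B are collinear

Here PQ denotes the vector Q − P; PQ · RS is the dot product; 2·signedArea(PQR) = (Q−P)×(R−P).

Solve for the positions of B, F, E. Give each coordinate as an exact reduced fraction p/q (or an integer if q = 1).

B = (-5, -5)
E = (8, -22)
F = (-1, -5)

1. B_x = -5  [A, C, B are collinear ∩ DB ⟂ AC]
2. B_y = -5  [A, C, B are collinear ∩ DB ⟂ AC]
   → B = (-5, -5)
3. F_x = -1  [F is the reflection of C across A]
4. F_y = -5  [F is the reflection of C across A]
   → F = (-1, -5)
5. E_x = 8  [AD ∥ EF ∩ DF ∥ AE]
6. E_y = -22  [AD ∥ EF ∩ DF ∥ AE]
   → E = (8, -22)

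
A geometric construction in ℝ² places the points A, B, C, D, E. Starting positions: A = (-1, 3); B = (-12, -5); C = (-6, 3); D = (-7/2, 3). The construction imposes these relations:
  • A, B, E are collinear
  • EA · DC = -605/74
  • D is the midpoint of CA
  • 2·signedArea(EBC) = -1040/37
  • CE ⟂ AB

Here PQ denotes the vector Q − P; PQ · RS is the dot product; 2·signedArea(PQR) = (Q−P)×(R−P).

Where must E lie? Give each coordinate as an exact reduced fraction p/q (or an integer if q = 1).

1. E_x = -158/37  [A, B, E are collinear ∩ CE ⟂ AB]
2. E_y = 23/37  [A, B, E are collinear ∩ CE ⟂ AB]
   → E = (-158/37, 23/37)

E = (-158/37, 23/37)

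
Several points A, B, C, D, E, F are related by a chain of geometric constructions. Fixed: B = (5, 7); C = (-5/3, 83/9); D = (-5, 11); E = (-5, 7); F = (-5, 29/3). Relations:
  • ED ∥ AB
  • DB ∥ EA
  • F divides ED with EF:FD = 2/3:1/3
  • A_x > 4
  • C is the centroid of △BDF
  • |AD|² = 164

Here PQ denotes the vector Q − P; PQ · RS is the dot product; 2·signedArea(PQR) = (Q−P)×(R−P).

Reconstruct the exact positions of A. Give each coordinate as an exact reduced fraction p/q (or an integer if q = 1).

A = (5, 3)

1. A_x = 5  [ED ∥ AB ∩ DB ∥ EA]
2. A_y = 3  [ED ∥ AB ∩ DB ∥ EA]
   → A = (5, 3)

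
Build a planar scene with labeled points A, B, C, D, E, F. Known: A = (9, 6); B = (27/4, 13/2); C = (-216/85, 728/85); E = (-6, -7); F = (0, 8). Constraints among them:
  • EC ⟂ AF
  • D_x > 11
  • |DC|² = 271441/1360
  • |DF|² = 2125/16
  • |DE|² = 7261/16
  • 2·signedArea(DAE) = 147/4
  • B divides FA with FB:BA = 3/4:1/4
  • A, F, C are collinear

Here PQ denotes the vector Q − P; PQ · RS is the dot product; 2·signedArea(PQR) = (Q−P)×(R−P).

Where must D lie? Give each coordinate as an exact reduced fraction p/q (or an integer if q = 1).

1. D_x = 45/4  [line 13·x + -15·y + -255/4 = 0 ∩ |DE|² = 7261/16]
2. D_y = 11/2  [line 13·x + -15·y + -255/4 = 0 ∩ |DE|² = 7261/16]
   → D = (45/4, 11/2)

D = (45/4, 11/2)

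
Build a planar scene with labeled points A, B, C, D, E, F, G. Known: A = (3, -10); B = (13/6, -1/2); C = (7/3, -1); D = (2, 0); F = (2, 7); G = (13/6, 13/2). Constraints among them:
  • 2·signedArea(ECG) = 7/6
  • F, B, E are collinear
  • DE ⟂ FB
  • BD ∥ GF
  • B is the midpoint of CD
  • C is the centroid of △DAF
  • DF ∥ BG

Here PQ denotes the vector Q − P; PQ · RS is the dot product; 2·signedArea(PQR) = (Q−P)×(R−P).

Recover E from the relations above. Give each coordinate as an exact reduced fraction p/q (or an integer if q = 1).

1. E_x = 4367/2026  [F, B, E are collinear ∩ DE ⟂ FB]
2. E_y = 7/2026  [F, B, E are collinear ∩ DE ⟂ FB]
   → E = (4367/2026, 7/2026)

E = (4367/2026, 7/2026)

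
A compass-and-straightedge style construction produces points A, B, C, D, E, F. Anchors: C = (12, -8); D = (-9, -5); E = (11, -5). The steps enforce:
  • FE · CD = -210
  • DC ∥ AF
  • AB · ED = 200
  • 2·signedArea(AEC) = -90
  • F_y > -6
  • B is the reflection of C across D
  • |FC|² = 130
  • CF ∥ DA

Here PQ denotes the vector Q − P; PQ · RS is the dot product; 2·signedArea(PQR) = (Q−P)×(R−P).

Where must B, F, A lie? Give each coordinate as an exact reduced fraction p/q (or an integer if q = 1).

1. B_x = -30  [B is the reflection of C across D]
2. B_y = -2  [B is the reflection of C across D]
   → B = (-30, -2)
3. F_x = 1  [line 21·x + -3·y + -36 = 0 ∩ |FC|² = 130]
4. F_y = -5  [line 21·x + -3·y + -36 = 0 ∩ |FC|² = 130]
   → F = (1, -5)
5. A_x = -20  [DC ∥ AF ∩ CF ∥ DA]
6. A_y = -2  [DC ∥ AF ∩ CF ∥ DA]
   → A = (-20, -2)

A = (-20, -2)
B = (-30, -2)
F = (1, -5)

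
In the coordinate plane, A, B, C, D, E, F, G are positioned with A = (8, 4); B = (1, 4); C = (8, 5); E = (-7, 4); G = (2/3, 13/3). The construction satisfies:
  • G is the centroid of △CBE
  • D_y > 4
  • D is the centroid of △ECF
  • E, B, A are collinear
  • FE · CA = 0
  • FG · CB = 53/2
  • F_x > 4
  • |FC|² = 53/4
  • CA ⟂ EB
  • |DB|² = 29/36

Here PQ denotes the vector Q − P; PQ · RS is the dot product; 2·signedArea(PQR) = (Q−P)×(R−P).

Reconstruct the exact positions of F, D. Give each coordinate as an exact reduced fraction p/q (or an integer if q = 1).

D = (11/6, 13/3)
F = (9/2, 4)

1. F_x = 9/2  [FE · CA = 0 ∩ FG · CB = 53/2]
2. F_y = 4  [FE · CA = 0 ∩ FG · CB = 53/2]
   → F = (9/2, 4)
3. D_x = 11/6  [D is the centroid of △ECF]
4. D_y = 13/3  [D is the centroid of △ECF]
   → D = (11/6, 13/3)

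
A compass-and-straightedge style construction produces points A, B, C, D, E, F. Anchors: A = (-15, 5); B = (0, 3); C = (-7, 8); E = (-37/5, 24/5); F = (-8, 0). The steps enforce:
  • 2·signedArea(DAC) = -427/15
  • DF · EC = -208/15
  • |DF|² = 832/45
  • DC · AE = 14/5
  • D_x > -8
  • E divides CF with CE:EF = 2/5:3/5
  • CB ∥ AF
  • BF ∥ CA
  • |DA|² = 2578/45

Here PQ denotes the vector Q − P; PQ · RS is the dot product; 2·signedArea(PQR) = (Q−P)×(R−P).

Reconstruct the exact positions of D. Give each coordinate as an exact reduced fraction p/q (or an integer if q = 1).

D = (-112/15, 64/15)

1. D_x = -112/15  [2·signedArea(DAC) = -427/15 ∩ DF · EC = -208/15]
2. D_y = 64/15  [2·signedArea(DAC) = -427/15 ∩ DF · EC = -208/15]
   → D = (-112/15, 64/15)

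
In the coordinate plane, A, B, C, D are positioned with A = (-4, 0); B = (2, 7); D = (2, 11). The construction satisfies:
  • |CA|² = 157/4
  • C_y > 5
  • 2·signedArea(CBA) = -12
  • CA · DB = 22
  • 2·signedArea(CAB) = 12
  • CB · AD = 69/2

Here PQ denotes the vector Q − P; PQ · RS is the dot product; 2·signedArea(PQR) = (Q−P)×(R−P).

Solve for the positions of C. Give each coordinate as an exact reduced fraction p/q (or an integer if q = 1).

C = (-1, 11/2)

1. C_x = -1  [2·signedArea(CAB) = 12 ∩ CA · DB = 22]
2. C_y = 11/2  [2·signedArea(CAB) = 12 ∩ CA · DB = 22]
   → C = (-1, 11/2)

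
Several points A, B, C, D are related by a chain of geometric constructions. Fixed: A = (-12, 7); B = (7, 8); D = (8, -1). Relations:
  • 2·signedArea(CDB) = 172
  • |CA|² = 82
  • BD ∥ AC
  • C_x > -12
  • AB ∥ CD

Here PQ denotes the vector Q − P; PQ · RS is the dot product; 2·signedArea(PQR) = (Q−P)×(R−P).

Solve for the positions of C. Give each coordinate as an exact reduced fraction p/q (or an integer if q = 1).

C = (-11, -2)

1. C_x = -11  [AB ∥ CD ∩ BD ∥ AC]
2. C_y = -2  [AB ∥ CD ∩ BD ∥ AC]
   → C = (-11, -2)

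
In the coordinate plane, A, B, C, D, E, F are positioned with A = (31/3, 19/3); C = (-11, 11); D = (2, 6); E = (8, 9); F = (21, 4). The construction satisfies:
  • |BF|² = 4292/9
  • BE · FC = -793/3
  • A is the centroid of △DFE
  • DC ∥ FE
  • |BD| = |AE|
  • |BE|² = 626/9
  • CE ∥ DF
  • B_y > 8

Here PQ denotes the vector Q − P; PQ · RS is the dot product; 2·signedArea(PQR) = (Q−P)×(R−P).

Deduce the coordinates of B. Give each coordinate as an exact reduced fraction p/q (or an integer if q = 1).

B = (-1/3, 26/3)

1. B_x = -1/3  [line 32·x + -7·y + 214/3 = 0 ∩ |BF|² = 4292/9]
2. B_y = 26/3  [line 32·x + -7·y + 214/3 = 0 ∩ |BF|² = 4292/9]
   → B = (-1/3, 26/3)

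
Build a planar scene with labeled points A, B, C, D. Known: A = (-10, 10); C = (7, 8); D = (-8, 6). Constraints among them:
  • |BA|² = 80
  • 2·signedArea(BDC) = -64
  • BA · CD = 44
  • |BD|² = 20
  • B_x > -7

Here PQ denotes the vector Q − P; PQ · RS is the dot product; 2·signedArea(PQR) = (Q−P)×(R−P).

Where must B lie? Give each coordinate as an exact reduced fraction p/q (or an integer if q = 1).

1. B_x = -6  [2·signedArea(BDC) = -64 ∩ BA · CD = 44]
2. B_y = 2  [2·signedArea(BDC) = -64 ∩ BA · CD = 44]
   → B = (-6, 2)

B = (-6, 2)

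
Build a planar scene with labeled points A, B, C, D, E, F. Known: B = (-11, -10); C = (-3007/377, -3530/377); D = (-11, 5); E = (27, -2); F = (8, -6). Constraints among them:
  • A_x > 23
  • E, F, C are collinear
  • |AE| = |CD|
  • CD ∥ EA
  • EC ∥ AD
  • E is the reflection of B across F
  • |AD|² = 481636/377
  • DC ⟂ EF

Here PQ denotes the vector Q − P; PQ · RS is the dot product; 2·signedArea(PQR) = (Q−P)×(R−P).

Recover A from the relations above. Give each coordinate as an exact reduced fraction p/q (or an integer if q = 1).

1. A_x = 9039/377  [EC ∥ AD ∩ CD ∥ EA]
2. A_y = 4661/377  [EC ∥ AD ∩ CD ∥ EA]
   → A = (9039/377, 4661/377)

A = (9039/377, 4661/377)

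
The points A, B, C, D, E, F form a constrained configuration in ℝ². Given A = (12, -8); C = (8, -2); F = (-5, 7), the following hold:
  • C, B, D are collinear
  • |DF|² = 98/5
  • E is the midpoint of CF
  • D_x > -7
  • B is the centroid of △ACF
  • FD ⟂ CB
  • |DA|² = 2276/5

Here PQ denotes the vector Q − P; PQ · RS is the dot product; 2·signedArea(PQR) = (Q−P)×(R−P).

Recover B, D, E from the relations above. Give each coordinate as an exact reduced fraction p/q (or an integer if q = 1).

1. B_x = 5  [B is the centroid of △ACF]
2. B_y = -1  [B is the centroid of △ACF]
   → B = (5, -1)
3. D_x = -32/5  [C, B, D are collinear ∩ FD ⟂ CB]
4. D_y = 14/5  [C, B, D are collinear ∩ FD ⟂ CB]
   → D = (-32/5, 14/5)
5. E_x = 3/2  [E is the midpoint of CF]
6. E_y = 5/2  [E is the midpoint of CF]
   → E = (3/2, 5/2)

B = (5, -1)
D = (-32/5, 14/5)
E = (3/2, 5/2)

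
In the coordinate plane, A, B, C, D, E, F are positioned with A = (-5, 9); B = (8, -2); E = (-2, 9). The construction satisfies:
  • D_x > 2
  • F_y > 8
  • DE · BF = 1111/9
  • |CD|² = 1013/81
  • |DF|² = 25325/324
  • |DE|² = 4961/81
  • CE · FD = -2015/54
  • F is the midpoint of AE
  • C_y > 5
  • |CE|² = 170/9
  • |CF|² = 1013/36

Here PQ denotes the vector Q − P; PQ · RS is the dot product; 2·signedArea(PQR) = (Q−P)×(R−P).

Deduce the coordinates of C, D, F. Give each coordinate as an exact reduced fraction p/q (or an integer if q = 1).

1. F_x = -7/2  [F is the midpoint of AE]
2. F_y = 9  [F is the midpoint of AE]
   → F = (-7/2, 9)
3. D_x = 26/9  [line 23/2·x + -11·y + -13/9 = 0 ∩ |DF|² = 25325/324]
4. D_y = 26/9  [line 23/2·x + -11·y + -13/9 = 0 ∩ |DF|² = 25325/324]
   → D = (26/9, 26/9)
5. C_x = 1/3  [line -115/18·x + 55/9·y + -1645/54 = 0 ∩ |CF|² = 1013/36]
6. C_y = 16/3  [line -115/18·x + 55/9·y + -1645/54 = 0 ∩ |CF|² = 1013/36]
   → C = (1/3, 16/3)

C = (1/3, 16/3)
D = (26/9, 26/9)
F = (-7/2, 9)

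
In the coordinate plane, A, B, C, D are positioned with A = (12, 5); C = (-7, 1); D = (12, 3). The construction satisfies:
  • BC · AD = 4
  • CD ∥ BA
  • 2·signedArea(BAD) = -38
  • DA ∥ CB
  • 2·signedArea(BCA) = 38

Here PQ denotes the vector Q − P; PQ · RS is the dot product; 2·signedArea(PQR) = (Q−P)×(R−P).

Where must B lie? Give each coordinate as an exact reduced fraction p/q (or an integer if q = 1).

1. B_x = -7  [CD ∥ BA ∩ DA ∥ CB]
2. B_y = 3  [CD ∥ BA ∩ DA ∥ CB]
   → B = (-7, 3)

B = (-7, 3)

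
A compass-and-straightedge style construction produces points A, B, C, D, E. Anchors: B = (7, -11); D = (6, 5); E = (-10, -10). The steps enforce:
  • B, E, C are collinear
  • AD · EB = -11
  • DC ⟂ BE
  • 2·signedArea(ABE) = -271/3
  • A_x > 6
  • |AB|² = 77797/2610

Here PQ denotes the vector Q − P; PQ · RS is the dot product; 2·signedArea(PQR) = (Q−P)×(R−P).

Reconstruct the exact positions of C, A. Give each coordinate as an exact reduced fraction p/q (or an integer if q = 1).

A = (5239/870, -4897/870)
C = (1469/290, -3157/290)

1. C_x = 1469/290  [B, E, C are collinear ∩ DC ⟂ BE]
2. C_y = -3157/290  [B, E, C are collinear ∩ DC ⟂ BE]
   → C = (1469/290, -3157/290)
3. A_x = 5239/870  [2·signedArea(ABE) = -271/3 ∩ AD · EB = -11]
4. A_y = -4897/870  [2·signedArea(ABE) = -271/3 ∩ AD · EB = -11]
   → A = (5239/870, -4897/870)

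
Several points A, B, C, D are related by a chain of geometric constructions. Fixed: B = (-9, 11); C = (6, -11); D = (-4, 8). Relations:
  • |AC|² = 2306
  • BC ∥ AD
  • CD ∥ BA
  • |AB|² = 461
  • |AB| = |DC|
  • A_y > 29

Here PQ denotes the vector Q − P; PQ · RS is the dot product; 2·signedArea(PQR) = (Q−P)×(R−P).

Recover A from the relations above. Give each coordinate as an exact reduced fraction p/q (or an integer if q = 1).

1. A_x = -19  [BC ∥ AD ∩ CD ∥ BA]
2. A_y = 30  [BC ∥ AD ∩ CD ∥ BA]
   → A = (-19, 30)

A = (-19, 30)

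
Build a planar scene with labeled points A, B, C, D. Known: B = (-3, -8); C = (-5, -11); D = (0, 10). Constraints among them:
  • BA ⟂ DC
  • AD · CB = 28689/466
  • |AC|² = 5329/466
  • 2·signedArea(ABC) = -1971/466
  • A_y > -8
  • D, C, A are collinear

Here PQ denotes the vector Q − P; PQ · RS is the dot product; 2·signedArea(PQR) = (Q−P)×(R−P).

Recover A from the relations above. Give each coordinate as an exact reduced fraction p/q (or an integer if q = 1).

1. A_x = -1965/466  [D, C, A are collinear ∩ BA ⟂ DC]
2. A_y = -3593/466  [D, C, A are collinear ∩ BA ⟂ DC]
   → A = (-1965/466, -3593/466)

A = (-1965/466, -3593/466)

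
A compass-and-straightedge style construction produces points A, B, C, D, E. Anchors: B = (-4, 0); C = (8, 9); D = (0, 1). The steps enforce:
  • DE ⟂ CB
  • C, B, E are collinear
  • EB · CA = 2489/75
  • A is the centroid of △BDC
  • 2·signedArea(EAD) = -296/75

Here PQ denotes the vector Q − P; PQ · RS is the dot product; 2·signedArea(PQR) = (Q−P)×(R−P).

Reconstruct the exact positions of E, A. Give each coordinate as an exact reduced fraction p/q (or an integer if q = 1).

1. E_x = -24/25  [C, B, E are collinear ∩ DE ⟂ CB]
2. E_y = 57/25  [C, B, E are collinear ∩ DE ⟂ CB]
   → E = (-24/25, 57/25)
3. A_x = 4/3  [A is the centroid of △BDC]
4. A_y = 10/3  [A is the centroid of △BDC]
   → A = (4/3, 10/3)

A = (4/3, 10/3)
E = (-24/25, 57/25)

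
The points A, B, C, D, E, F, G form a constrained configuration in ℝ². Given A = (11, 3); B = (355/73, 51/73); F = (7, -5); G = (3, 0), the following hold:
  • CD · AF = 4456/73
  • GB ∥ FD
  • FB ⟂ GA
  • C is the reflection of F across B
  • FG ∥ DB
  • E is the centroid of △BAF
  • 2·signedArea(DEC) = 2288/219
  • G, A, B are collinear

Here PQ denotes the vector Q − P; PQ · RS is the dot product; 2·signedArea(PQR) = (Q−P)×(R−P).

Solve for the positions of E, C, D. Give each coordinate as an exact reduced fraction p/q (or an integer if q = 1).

C = (199/73, 467/73)
D = (647/73, -314/73)
E = (1669/219, -95/219)

1. E_x = 1669/219  [E is the centroid of △BAF]
2. E_y = -95/219  [E is the centroid of △BAF]
   → E = (1669/219, -95/219)
3. C_x = 199/73  [C is the reflection of F across B]
4. C_y = 467/73  [C is the reflection of F across B]
   → C = (199/73, 467/73)
5. D_x = 647/73  [FG ∥ DB ∩ GB ∥ FD]
6. D_y = -314/73  [FG ∥ DB ∩ GB ∥ FD]
   → D = (647/73, -314/73)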